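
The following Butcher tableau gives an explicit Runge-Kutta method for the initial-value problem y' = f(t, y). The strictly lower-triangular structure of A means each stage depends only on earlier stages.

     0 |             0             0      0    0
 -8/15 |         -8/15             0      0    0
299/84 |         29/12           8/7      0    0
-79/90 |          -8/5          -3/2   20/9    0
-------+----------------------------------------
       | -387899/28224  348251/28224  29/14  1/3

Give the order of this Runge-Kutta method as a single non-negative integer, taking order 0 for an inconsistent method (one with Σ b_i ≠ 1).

b = (-387899/28224, 348251/28224, 29/14, 1/3)
c = (0, -8/15, 299/84, -79/90)
Ac = (0, 0, -64/105, 8231/945)
Σ b_i: (-387899/28224)·1 + 348251/28224·1 + 29/14·1 + 1/3·1 = 1 ✓
b·c: 348251/28224·(-8/15) + 29/14·299/84 + 1/3·(-79/90) = 1/2 ✓
b·c²: 348251/28224·64/225 + 29/14·89401/7056 + 1/3·6241/8100 = 2001174551/66679200 ≠ 1/3 ⇒ order 2.
b·Ac: 29/14·(-64/105) + 1/3·8231/945 = 32561/19845 ≠ 1/6

2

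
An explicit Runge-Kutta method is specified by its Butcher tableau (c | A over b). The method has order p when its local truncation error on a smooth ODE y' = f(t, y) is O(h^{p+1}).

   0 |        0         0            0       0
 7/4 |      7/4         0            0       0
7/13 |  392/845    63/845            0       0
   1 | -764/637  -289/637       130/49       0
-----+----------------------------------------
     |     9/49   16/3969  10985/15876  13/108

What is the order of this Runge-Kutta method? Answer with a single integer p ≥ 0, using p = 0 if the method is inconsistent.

b = (9/49, 16/3969, 10985/15876, 13/108)
c = (0, 7/4, 7/13, 1)
Ac = (0, 0, 441/3380, 33/52)
Σ b_i: 9/49·1 + 16/3969·1 + 10985/15876·1 + 13/108·1 = 1 ✓
b·c: 16/3969·7/4 + 10985/15876·7/13 + 13/108·1 = 1/2 ✓
b·c²: 16/3969·49/16 + 10985/15876·49/169 + 13/108·1 = 1/3 ✓
b·Ac: 10985/15876·441/3380 + 13/108·33/52 = 1/6 ✓
b·c³: 16/3969·343/64 + 10985/15876·343/2197 + 13/108·1 = 1/4 ✓
b·(c∘Ac): 10985/15876·3087/43940 + 13/108·33/52 = 1/8 ✓
b·Ac²: 10985/15876·3087/13520 + 13/108·(-129/208) = 1/12 ✓
b·A²c: 13/108·9/26 = 1/24 ✓; 4 stages ⇒ order 4.

4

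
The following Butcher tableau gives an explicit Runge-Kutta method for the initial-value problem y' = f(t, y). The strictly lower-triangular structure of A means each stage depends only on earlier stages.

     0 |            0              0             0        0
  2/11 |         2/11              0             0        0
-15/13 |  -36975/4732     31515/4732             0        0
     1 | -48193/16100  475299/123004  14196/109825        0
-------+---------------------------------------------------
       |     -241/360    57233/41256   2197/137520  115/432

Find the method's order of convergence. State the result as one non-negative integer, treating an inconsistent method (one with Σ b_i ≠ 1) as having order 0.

b = (-241/360, 57233/41256, 2197/137520, 115/432)
c = (0, 2/11, -15/13, 1)
Ac = (0, 0, 2865/2366, 891/1610)
Σ b_i: (-241/360)·1 + 57233/41256·1 + 2197/137520·1 + 115/432·1 = 1 ✓
b·c: 57233/41256·2/11 + 2197/137520·(-15/13) + 115/432·1 = 1/2 ✓
b·c²: 57233/41256·4/121 + 2197/137520·225/169 + 115/432·1 = 1/3 ✓
b·Ac: 2197/137520·2865/2366 + 115/432·891/1610 = 1/6 ✓
b·c³: 57233/41256·8/1331 + 2197/137520·(-3375/2197) + 115/432·1 = 1/4 ✓
b·(c∘Ac): 2197/137520·(-42975/30758) + 115/432·891/1610 = 1/8 ✓
b·Ac²: 2197/137520·2865/13013 + 115/432·531/1771 = 1/12 ✓
b·A²c: 115/432·18/115 = 1/24 ✓; 4 stages ⇒ order 4.

4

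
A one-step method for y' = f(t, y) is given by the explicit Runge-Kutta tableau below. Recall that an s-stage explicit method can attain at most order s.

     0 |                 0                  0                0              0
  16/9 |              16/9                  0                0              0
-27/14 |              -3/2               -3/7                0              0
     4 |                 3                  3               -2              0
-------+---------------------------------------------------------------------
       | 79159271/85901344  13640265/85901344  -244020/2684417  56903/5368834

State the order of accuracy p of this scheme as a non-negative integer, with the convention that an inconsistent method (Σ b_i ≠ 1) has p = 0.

b = (79159271/85901344, 13640265/85901344, -244020/2684417, 56903/5368834)
c = (0, 16/9, -27/14, 4)
Ac = (0, 0, -16/21, 193/21)
Σ b_i: 79159271/85901344·1 + 13640265/85901344·1 + (-244020/2684417)·1 + 56903/5368834·1 = 1 ✓
b·c: 13640265/85901344·16/9 + (-244020/2684417)·(-27/14) + 56903/5368834·4 = 1/2 ✓
b·c²: 13640265/85901344·256/81 + (-244020/2684417)·729/196 + 56903/5368834·16 = 1/3 ✓
b·Ac: (-244020/2684417)·(-16/21) + 56903/5368834·193/21 = 1/6 ✓
b·c³: 13640265/85901344·4096/729 + (-244020/2684417)·(-19683/2744) + 56903/5368834·64 = 2255252173/1014709626 ≠ 1/4 ⇒ order 3.
b·(c∘Ac): (-244020/2684417)·72/49 + 56903/5368834·772/21 = 2062114/8053251 ≠ 1/8
b·Ac²: (-244020/2684417)·(-256/189) + 56903/5368834·5405/2646 = 293813725/2029419252 ≠ 1/12
b·A²c: 56903/5368834·32/21 = 130064/8053251 ≠ 1/24

3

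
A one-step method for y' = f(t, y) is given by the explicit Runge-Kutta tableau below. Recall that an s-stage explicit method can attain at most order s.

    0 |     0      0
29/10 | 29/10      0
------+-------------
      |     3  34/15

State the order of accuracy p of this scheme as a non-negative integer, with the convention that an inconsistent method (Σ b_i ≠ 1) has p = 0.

b = (3, 34/15)
c = (0, 29/10)
Σ b_i: 3·1 + 34/15·1 = 79/15 ≠ 1 ⇒ order 0.

0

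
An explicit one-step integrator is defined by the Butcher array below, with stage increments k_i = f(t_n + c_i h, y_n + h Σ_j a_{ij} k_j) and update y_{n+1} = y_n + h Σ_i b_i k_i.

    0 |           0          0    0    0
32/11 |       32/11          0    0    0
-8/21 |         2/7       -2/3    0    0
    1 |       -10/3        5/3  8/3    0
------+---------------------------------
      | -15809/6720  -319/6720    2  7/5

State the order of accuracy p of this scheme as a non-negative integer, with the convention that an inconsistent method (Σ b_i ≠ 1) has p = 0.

2

b = (-15809/6720, -319/6720, 2, 7/5)
c = (0, 32/11, -8/21, 1)
Ac = (0, 0, -64/33, 2656/693)
Σ b_i: (-15809/6720)·1 + (-319/6720)·1 + 2·1 + 7/5·1 = 1 ✓
b·c: (-319/6720)·32/11 + 2·(-8/21) + 7/5·1 = 1/2 ✓
b·c²: (-319/6720)·1024/121 + 2·64/441 + 7/5·1 = 31253/24255 ≠ 1/3 ⇒ order 2.
b·Ac: 2·(-64/33) + 7/5·2656/693 = 736/495 ≠ 1/6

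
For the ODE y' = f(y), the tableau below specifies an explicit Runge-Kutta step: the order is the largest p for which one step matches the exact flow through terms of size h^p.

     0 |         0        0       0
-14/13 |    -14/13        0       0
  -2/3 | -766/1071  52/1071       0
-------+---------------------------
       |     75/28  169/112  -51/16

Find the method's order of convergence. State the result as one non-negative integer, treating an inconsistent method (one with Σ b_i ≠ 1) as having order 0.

3

b = (75/28, 169/112, -51/16)
c = (0, -14/13, -2/3)
Ac = (0, 0, -8/153)
Σ b_i: 75/28·1 + 169/112·1 + (-51/16)·1 = 1 ✓
b·c: 169/112·(-14/13) + (-51/16)·(-2/3) = 1/2 ✓
b·c²: 169/112·196/169 + (-51/16)·4/9 = 1/3 ✓
b·Ac: (-51/16)·(-8/153) = 1/6 ✓; 3 stages ⇒ order 3.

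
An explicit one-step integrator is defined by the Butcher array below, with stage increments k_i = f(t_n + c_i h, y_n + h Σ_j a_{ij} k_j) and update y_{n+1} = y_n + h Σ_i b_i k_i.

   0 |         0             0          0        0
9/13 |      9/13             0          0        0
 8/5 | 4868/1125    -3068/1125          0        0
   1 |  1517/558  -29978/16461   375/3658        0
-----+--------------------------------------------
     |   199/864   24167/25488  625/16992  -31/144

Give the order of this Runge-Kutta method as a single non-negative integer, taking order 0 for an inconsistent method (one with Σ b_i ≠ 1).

b = (199/864, 24167/25488, 625/16992, -31/144)
c = (0, 9/13, 8/5, 1)
Ac = (0, 0, -236/125, -34/31)
Σ b_i: 199/864·1 + 24167/25488·1 + 625/16992·1 + (-31/144)·1 = 1 ✓
b·c: 24167/25488·9/13 + 625/16992·8/5 + (-31/144)·1 = 1/2 ✓
b·c²: 24167/25488·81/169 + 625/16992·64/25 + (-31/144)·1 = 1/3 ✓
b·Ac: 625/16992·(-236/125) + (-31/144)·(-34/31) = 1/6 ✓
b·c³: 24167/25488·729/2197 + 625/16992·512/125 + (-31/144)·1 = 1/4 ✓
b·(c∘Ac): 625/16992·(-1888/625) + (-31/144)·(-34/31) = 1/8 ✓
b·Ac²: 625/16992·(-2124/1625) + (-31/144)·(-246/403) = 1/12 ✓
b·A²c: (-31/144)·(-6/31) = 1/24 ✓; 4 stages ⇒ order 4.

4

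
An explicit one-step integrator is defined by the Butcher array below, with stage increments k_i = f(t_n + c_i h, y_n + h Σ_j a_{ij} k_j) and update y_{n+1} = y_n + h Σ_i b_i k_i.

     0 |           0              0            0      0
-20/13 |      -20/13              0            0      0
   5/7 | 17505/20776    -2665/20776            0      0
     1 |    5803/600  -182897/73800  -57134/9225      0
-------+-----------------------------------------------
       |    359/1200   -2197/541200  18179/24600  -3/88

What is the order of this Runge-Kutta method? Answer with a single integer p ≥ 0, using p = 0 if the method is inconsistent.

4

b = (359/1200, -2197/541200, 18179/24600, -3/88)
c = (0, -20/13, 5/7, 1)
Ac = (0, 0, 1025/5194, -11/18)
Σ b_i: 359/1200·1 + (-2197/541200)·1 + 18179/24600·1 + (-3/88)·1 = 1 ✓
b·c: (-2197/541200)·(-20/13) + 18179/24600·5/7 + (-3/88)·1 = 1/2 ✓
b·c²: (-2197/541200)·400/169 + 18179/24600·25/49 + (-3/88)·1 = 1/3 ✓
b·Ac: 18179/24600·1025/5194 + (-3/88)·(-11/18) = 1/6 ✓
b·c³: (-2197/541200)·(-8000/2197) + 18179/24600·125/343 + (-3/88)·1 = 1/4 ✓
b·(c∘Ac): 18179/24600·5125/36358 + (-3/88)·(-11/18) = 1/8 ✓
b·Ac²: 18179/24600·(-10250/33761) + (-3/88)·(-352/39) = 1/12 ✓
b·A²c: (-3/88)·(-11/9) = 1/24 ✓; 4 stages ⇒ order 4.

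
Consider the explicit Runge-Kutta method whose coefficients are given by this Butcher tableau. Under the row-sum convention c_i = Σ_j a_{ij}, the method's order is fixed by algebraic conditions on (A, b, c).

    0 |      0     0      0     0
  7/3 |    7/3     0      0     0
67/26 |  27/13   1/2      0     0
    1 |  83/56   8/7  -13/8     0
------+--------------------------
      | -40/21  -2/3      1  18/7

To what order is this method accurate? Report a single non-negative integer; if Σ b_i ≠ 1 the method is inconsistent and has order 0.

1

b = (-40/21, -2/3, 1, 18/7)
c = (0, 7/3, 67/26, 1)
Ac = (0, 0, 7/6, -73/48)
Σ b_i: (-40/21)·1 + (-2/3)·1 + 1·1 + 18/7·1 = 1 ✓
b·c: (-2/3)·7/3 + 1·67/26 + 18/7·1 = 5885/1638 ≠ 1/2 ⇒ order 1.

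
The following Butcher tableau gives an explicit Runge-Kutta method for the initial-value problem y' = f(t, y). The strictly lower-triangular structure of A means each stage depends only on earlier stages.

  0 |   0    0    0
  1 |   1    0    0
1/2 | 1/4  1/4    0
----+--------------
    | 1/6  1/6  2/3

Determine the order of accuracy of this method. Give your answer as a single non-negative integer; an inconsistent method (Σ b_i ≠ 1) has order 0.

b = (1/6, 1/6, 2/3)
c = (0, 1, 1/2)
Ac = (0, 0, 1/4)
Σ b_i: 1/6·1 + 1/6·1 + 2/3·1 = 1 ✓
b·c: 1/6·1 + 2/3·1/2 = 1/2 ✓
b·c²: 1/6·1 + 2/3·1/4 = 1/3 ✓
b·Ac: 2/3·1/4 = 1/6 ✓; 3 stages ⇒ order 3.

3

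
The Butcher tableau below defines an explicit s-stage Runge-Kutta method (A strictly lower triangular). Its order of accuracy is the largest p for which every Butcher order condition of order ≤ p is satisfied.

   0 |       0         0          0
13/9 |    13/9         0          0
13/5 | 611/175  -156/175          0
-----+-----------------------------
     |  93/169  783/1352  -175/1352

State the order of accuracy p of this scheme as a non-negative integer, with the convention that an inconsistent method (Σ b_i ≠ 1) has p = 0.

3

b = (93/169, 783/1352, -175/1352)
c = (0, 13/9, 13/5)
Ac = (0, 0, -676/525)
Σ b_i: 93/169·1 + 783/1352·1 + (-175/1352)·1 = 1 ✓
b·c: 783/1352·13/9 + (-175/1352)·13/5 = 1/2 ✓
b·c²: 783/1352·169/81 + (-175/1352)·169/25 = 1/3 ✓
b·Ac: (-175/1352)·(-676/525) = 1/6 ✓; 3 stages ⇒ order 3.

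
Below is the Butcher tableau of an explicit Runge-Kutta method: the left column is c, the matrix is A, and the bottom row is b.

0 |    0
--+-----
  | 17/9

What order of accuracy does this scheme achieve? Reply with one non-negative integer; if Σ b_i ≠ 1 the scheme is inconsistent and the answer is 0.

b = (17/9)
c = (0)
Σ b_i: 17/9·1 = 17/9 ≠ 1 ⇒ order 0.

0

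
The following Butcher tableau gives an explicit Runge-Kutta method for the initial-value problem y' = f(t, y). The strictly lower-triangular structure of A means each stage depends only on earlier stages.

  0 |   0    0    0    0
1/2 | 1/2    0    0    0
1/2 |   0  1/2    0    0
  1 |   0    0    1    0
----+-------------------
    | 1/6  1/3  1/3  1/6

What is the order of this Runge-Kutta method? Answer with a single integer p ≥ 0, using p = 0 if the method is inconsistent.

b = (1/6, 1/3, 1/3, 1/6)
c = (0, 1/2, 1/2, 1)
Ac = (0, 0, 1/4, 1/2)
Σ b_i: 1/6·1 + 1/3·1 + 1/3·1 + 1/6·1 = 1 ✓
b·c: 1/3·1/2 + 1/3·1/2 + 1/6·1 = 1/2 ✓
b·c²: 1/3·1/4 + 1/3·1/4 + 1/6·1 = 1/3 ✓
b·Ac: 1/3·1/4 + 1/6·1/2 = 1/6 ✓
b·c³: 1/3·1/8 + 1/3·1/8 + 1/6·1 = 1/4 ✓
b·(c∘Ac): 1/3·1/8 + 1/6·1/2 = 1/8 ✓
b·Ac²: 1/3·1/8 + 1/6·1/4 = 1/12 ✓
b·A²c: 1/6·1/4 = 1/24 ✓; 4 stages ⇒ order 4.

4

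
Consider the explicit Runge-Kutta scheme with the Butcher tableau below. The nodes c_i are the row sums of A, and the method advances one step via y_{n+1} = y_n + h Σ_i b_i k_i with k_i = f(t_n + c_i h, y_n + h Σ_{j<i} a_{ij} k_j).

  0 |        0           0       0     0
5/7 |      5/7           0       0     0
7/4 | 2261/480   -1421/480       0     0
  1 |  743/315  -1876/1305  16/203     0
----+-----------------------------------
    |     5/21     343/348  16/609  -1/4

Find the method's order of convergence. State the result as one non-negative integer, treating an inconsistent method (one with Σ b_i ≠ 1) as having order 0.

b = (5/21, 343/348, 16/609, -1/4)
c = (0, 5/7, 7/4, 1)
Ac = (0, 0, -203/96, -8/9)
Σ b_i: 5/21·1 + 343/348·1 + 16/609·1 + (-1/4)·1 = 1 ✓
b·c: 343/348·5/7 + 16/609·7/4 + (-1/4)·1 = 1/2 ✓
b·c²: 343/348·25/49 + 16/609·49/16 + (-1/4)·1 = 1/3 ✓
b·Ac: 16/609·(-203/96) + (-1/4)·(-8/9) = 1/6 ✓
b·c³: 343/348·125/343 + 16/609·343/64 + (-1/4)·1 = 1/4 ✓
b·(c∘Ac): 16/609·(-1421/384) + (-1/4)·(-8/9) = 1/8 ✓
b·Ac²: 16/609·(-145/96) + (-1/4)·(-31/63) = 1/12 ✓
b·A²c: (-1/4)·(-1/6) = 1/24 ✓; 4 stages ⇒ order 4.

4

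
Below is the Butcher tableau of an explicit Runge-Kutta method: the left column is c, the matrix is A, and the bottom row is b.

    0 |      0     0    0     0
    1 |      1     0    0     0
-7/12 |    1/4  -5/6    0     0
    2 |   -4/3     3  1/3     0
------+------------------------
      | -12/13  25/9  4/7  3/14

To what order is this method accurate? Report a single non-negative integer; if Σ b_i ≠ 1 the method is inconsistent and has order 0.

b = (-12/13, 25/9, 4/7, 3/14)
c = (0, 1, -7/12, 2)
Ac = (0, 0, -5/6, 101/36)
Σ b_i: (-12/13)·1 + 25/9·1 + 4/7·1 + 3/14·1 = 4325/1638 ≠ 1 ⇒ order 0.

0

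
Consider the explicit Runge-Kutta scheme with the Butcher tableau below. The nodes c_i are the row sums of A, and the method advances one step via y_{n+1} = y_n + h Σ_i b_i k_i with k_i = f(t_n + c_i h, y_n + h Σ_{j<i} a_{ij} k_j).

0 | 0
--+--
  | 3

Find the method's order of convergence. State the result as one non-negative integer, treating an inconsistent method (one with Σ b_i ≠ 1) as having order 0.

0

b = (3)
c = (0)
Σ b_i: 3·1 = 3 ≠ 1 ⇒ order 0.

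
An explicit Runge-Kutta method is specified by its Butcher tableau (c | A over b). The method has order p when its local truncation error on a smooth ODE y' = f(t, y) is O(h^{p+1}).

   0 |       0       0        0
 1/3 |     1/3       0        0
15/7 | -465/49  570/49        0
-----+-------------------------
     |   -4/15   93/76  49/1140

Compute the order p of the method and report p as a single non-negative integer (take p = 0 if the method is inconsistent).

3

b = (-4/15, 93/76, 49/1140)
c = (0, 1/3, 15/7)
Ac = (0, 0, 190/49)
Σ b_i: (-4/15)·1 + 93/76·1 + 49/1140·1 = 1 ✓
b·c: 93/76·1/3 + 49/1140·15/7 = 1/2 ✓
b·c²: 93/76·1/9 + 49/1140·225/49 = 1/3 ✓
b·Ac: 49/1140·190/49 = 1/6 ✓; 3 stages ⇒ order 3.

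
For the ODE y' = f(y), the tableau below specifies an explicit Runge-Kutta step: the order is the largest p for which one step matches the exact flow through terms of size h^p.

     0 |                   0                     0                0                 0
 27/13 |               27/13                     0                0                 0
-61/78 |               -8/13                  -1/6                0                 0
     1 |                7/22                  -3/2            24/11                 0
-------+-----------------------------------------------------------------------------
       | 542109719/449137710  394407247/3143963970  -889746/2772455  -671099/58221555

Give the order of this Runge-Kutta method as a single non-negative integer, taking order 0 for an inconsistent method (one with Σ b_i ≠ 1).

b = (542109719/449137710, 394407247/3143963970, -889746/2772455, -671099/58221555)
c = (0, 27/13, -61/78, 1)
Ac = (0, 0, -9/26, -1379/286)
Σ b_i: 542109719/449137710·1 + 394407247/3143963970·1 + (-889746/2772455)·1 + (-671099/58221555)·1 = 1 ✓
b·c: 394407247/3143963970·27/13 + (-889746/2772455)·(-61/78) + (-671099/58221555)·1 = 1/2 ✓
b·c²: 394407247/3143963970·729/169 + (-889746/2772455)·3721/6084 + (-671099/58221555)·1 = 1/3 ✓
b·Ac: (-889746/2772455)·(-9/26) + (-671099/58221555)·(-1379/286) = 1/6 ✓
b·c³: 394407247/3143963970·19683/2197 + (-889746/2772455)·(-226981/474552) + (-671099/58221555)·1 = 21352298029/16867616220 ≠ 1/4 ⇒ order 3.
b·(c∘Ac): (-889746/2772455)·183/676 + (-671099/58221555)·(-1379/286) = -3384278/108125745 ≠ 1/8
b·Ac²: (-889746/2772455)·(-243/338) + (-671099/58221555)·(-57287/11154) = 1316626469/4541281290 ≠ 1/12
b·A²c: (-671099/58221555)·(-108/143) = 168948/19407185 ≠ 1/24

3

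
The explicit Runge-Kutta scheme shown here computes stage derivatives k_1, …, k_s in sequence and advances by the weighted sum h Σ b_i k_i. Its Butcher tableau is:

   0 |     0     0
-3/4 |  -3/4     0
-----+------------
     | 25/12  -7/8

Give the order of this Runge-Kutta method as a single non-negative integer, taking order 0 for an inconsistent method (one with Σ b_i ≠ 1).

b = (25/12, -7/8)
c = (0, -3/4)
Σ b_i: 25/12·1 + (-7/8)·1 = 29/24 ≠ 1 ⇒ order 0.

0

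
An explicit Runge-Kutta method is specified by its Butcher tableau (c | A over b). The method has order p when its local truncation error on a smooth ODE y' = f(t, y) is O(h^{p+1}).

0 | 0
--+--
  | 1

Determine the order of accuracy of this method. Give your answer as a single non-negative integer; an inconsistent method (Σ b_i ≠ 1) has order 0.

1

b = (1)
c = (0)
Σ b_i: 1·1 = 1 ✓; 1 stage ⇒ order 1.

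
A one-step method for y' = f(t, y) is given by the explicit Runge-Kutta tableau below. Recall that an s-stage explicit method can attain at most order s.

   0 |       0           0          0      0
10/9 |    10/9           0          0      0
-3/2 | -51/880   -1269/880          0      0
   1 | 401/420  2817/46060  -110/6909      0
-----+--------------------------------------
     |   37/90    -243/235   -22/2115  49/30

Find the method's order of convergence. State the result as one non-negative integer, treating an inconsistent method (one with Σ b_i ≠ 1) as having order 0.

b = (37/90, -243/235, -22/2115, 49/30)
c = (0, 10/9, -3/2, 1)
Ac = (0, 0, -141/88, 9/98)
Σ b_i: 37/90·1 + (-243/235)·1 + (-22/2115)·1 + 49/30·1 = 1 ✓
b·c: (-243/235)·10/9 + (-22/2115)·(-3/2) + 49/30·1 = 1/2 ✓
b·c²: (-243/235)·100/81 + (-22/2115)·9/4 + 49/30·1 = 1/3 ✓
b·Ac: (-22/2115)·(-141/88) + 49/30·9/98 = 1/6 ✓
b·c³: (-243/235)·1000/729 + (-22/2115)·(-27/8) + 49/30·1 = 1/4 ✓
b·(c∘Ac): (-22/2115)·423/176 + 49/30·9/98 = 1/8 ✓
b·Ac²: (-22/2115)·(-235/132) + 49/30·5/126 = 1/12 ✓
b·A²c: 49/30·5/196 = 1/24 ✓; 4 stages ⇒ order 4.

4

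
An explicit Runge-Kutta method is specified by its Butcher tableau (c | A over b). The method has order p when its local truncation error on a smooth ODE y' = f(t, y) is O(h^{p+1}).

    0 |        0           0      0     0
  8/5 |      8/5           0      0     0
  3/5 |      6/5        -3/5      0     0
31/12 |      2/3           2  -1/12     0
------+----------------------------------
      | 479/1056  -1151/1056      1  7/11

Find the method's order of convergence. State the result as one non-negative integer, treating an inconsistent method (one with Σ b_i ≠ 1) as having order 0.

2

b = (479/1056, -1151/1056, 1, 7/11)
c = (0, 8/5, 3/5, 31/12)
Ac = (0, 0, -24/25, 63/20)
Σ b_i: 479/1056·1 + (-1151/1056)·1 + 1·1 + 7/11·1 = 1 ✓
b·c: (-1151/1056)·8/5 + 1·3/5 + 7/11·31/12 = 1/2 ✓
b·c²: (-1151/1056)·64/25 + 1·9/25 + 7/11·961/144 = 14387/7920 ≠ 1/3 ⇒ order 2.
b·Ac: 1·(-24/25) + 7/11·63/20 = 1149/1100 ≠ 1/6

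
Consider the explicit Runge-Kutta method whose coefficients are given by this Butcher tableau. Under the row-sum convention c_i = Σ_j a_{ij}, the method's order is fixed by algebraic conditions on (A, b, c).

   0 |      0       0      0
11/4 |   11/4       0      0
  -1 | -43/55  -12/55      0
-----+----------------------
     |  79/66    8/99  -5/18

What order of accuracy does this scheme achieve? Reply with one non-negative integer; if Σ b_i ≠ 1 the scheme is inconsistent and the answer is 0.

b = (79/66, 8/99, -5/18)
c = (0, 11/4, -1)
Ac = (0, 0, -3/5)
Σ b_i: 79/66·1 + 8/99·1 + (-5/18)·1 = 1 ✓
b·c: 8/99·11/4 + (-5/18)·(-1) = 1/2 ✓
b·c²: 8/99·121/16 + (-5/18)·1 = 1/3 ✓
b·Ac: (-5/18)·(-3/5) = 1/6 ✓; 3 stages ⇒ order 3.

3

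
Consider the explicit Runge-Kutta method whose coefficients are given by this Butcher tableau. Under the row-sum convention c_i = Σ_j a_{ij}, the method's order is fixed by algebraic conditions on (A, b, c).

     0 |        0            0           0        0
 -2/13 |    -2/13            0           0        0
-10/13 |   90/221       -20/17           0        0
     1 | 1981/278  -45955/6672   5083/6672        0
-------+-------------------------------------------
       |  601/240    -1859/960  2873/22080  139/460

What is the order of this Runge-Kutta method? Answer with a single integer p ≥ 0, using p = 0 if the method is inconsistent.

4

b = (601/240, -1859/960, 2873/22080, 139/460)
c = (0, -2/13, -10/13, 1)
Ac = (0, 0, 40/221, 395/834)
Σ b_i: 601/240·1 + (-1859/960)·1 + 2873/22080·1 + 139/460·1 = 1 ✓
b·c: (-1859/960)·(-2/13) + 2873/22080·(-10/13) + 139/460·1 = 1/2 ✓
b·c²: (-1859/960)·4/169 + 2873/22080·100/169 + 139/460·1 = 1/3 ✓
b·Ac: 2873/22080·40/221 + 139/460·395/834 = 1/6 ✓
b·c³: (-1859/960)·(-8/2197) + 2873/22080·(-1000/2197) + 139/460·1 = 1/4 ✓
b·(c∘Ac): 2873/22080·(-400/2873) + 139/460·395/834 = 1/8 ✓
b·Ac²: 2873/22080·(-80/2873) + 139/460·40/139 = 1/12 ✓
b·A²c: 139/460·115/834 = 1/24 ✓; 4 stages ⇒ order 4.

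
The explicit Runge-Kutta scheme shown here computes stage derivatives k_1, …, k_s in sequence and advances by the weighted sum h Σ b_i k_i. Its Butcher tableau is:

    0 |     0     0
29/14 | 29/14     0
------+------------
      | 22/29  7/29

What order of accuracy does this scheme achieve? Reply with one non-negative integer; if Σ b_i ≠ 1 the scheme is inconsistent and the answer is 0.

2

b = (22/29, 7/29)
c = (0, 29/14)
Σ b_i: 22/29·1 + 7/29·1 = 1 ✓
b·c: 7/29·29/14 = 1/2 ✓; 2 stages ⇒ order 2.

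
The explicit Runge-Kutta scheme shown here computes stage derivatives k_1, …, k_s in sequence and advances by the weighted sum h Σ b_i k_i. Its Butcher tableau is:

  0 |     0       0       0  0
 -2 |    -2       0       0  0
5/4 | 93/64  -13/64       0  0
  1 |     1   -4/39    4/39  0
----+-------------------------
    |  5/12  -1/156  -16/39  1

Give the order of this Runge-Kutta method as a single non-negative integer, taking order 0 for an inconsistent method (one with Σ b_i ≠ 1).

4

b = (5/12, -1/156, -16/39, 1)
c = (0, -2, 5/4, 1)
Ac = (0, 0, 13/32, 1/3)
Σ b_i: 5/12·1 + (-1/156)·1 + (-16/39)·1 + 1·1 = 1 ✓
b·c: (-1/156)·(-2) + (-16/39)·5/4 + 1·1 = 1/2 ✓
b·c²: (-1/156)·4 + (-16/39)·25/16 + 1·1 = 1/3 ✓
b·Ac: (-16/39)·13/32 + 1·1/3 = 1/6 ✓
b·c³: (-1/156)·(-8) + (-16/39)·125/64 + 1·1 = 1/4 ✓
b·(c∘Ac): (-16/39)·65/128 + 1·1/3 = 1/8 ✓
b·Ac²: (-16/39)·(-13/16) + 1·(-1/4) = 1/12 ✓
b·A²c: 1·1/24 = 1/24 ✓; 4 stages ⇒ order 4.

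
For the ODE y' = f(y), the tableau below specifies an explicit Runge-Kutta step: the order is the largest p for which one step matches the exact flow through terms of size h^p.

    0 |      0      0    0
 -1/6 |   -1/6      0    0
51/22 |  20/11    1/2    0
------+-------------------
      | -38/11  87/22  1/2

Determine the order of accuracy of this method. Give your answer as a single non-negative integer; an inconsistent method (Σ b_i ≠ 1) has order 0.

2

b = (-38/11, 87/22, 1/2)
c = (0, -1/6, 51/22)
Ac = (0, 0, -1/12)
Σ b_i: (-38/11)·1 + 87/22·1 + 1/2·1 = 1 ✓
b·c: 87/22·(-1/6) + 1/2·51/22 = 1/2 ✓
b·c²: 87/22·1/36 + 1/2·2601/484 = 4061/1452 ≠ 1/3 ⇒ order 2.
b·Ac: 1/2·(-1/12) = -1/24 ≠ 1/6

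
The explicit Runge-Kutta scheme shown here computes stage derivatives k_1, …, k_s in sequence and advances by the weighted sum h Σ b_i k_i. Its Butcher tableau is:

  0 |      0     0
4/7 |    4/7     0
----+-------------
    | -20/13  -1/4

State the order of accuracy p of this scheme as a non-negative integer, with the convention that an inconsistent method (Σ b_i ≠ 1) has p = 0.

b = (-20/13, -1/4)
c = (0, 4/7)
Σ b_i: (-20/13)·1 + (-1/4)·1 = -93/52 ≠ 1 ⇒ order 0.

0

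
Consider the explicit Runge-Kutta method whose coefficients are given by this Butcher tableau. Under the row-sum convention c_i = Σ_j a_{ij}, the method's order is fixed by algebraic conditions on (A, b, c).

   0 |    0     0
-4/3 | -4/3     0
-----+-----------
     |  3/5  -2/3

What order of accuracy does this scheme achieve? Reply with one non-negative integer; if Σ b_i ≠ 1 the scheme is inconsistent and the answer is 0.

b = (3/5, -2/3)
c = (0, -4/3)
Σ b_i: 3/5·1 + (-2/3)·1 = -1/15 ≠ 1 ⇒ order 0.

0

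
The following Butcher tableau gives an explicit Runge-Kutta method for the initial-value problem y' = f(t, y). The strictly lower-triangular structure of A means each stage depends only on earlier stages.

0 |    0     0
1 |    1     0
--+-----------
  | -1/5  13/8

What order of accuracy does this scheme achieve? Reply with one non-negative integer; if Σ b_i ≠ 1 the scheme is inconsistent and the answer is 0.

0

b = (-1/5, 13/8)
c = (0, 1)
Σ b_i: (-1/5)·1 + 13/8·1 = 57/40 ≠ 1 ⇒ order 0.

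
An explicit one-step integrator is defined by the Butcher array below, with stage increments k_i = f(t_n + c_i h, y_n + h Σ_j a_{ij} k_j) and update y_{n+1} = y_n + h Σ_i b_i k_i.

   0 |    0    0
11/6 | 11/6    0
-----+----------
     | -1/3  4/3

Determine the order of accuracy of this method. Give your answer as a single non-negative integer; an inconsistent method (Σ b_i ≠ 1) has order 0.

1

b = (-1/3, 4/3)
c = (0, 11/6)
Σ b_i: (-1/3)·1 + 4/3·1 = 1 ✓
b·c: 4/3·11/6 = 22/9 ≠ 1/2 ⇒ order 1.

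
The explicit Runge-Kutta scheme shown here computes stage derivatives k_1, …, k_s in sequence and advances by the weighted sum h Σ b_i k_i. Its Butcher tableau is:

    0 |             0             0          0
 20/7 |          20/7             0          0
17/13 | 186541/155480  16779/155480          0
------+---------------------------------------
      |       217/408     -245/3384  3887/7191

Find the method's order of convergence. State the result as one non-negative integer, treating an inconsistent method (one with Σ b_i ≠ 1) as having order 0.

b = (217/408, -245/3384, 3887/7191)
c = (0, 20/7, 17/13)
Ac = (0, 0, 2397/7774)
Σ b_i: 217/408·1 + (-245/3384)·1 + 3887/7191·1 = 1 ✓
b·c: (-245/3384)·20/7 + 3887/7191·17/13 = 1/2 ✓
b·c²: (-245/3384)·400/49 + 3887/7191·289/169 = 1/3 ✓
b·Ac: 3887/7191·2397/7774 = 1/6 ✓; 3 stages ⇒ order 3.

3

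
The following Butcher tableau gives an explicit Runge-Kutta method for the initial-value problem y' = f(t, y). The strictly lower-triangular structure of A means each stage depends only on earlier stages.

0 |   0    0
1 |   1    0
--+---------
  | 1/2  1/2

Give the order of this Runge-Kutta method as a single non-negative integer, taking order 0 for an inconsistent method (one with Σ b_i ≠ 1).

b = (1/2, 1/2)
c = (0, 1)
Σ b_i: 1/2·1 + 1/2·1 = 1 ✓
b·c: 1/2·1 = 1/2 ✓; 2 stages ⇒ order 2.

2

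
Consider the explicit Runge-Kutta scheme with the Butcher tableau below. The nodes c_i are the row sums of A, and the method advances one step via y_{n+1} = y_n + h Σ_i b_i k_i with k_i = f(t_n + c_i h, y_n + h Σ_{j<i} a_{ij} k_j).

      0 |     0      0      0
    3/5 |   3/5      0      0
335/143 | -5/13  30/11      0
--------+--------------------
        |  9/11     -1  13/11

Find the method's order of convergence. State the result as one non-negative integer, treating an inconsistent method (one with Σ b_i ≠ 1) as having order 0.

1

b = (9/11, -1, 13/11)
c = (0, 3/5, 335/143)
Ac = (0, 0, 18/11)
Σ b_i: 9/11·1 + (-1)·1 + 13/11·1 = 1 ✓
b·c: (-1)·3/5 + 13/11·335/143 = 1312/605 ≠ 1/2 ⇒ order 1.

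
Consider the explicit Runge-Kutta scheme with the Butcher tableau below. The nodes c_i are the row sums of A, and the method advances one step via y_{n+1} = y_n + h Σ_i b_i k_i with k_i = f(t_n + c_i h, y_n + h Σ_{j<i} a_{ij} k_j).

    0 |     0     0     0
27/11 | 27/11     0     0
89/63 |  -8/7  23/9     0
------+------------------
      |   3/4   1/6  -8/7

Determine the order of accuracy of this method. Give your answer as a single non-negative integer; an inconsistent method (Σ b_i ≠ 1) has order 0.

b = (3/4, 1/6, -8/7)
c = (0, 27/11, 89/63)
Ac = (0, 0, 69/11)
Σ b_i: 3/4·1 + 1/6·1 + (-8/7)·1 = -19/84 ≠ 1 ⇒ order 0.

0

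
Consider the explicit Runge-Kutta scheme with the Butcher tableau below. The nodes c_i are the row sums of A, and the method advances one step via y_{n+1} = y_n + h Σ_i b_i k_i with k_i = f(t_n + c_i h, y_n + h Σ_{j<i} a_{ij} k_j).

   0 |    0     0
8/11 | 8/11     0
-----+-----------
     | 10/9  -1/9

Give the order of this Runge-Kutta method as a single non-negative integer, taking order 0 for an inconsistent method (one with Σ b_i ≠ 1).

b = (10/9, -1/9)
c = (0, 8/11)
Σ b_i: 10/9·1 + (-1/9)·1 = 1 ✓
b·c: (-1/9)·8/11 = -8/99 ≠ 1/2 ⇒ order 1.

1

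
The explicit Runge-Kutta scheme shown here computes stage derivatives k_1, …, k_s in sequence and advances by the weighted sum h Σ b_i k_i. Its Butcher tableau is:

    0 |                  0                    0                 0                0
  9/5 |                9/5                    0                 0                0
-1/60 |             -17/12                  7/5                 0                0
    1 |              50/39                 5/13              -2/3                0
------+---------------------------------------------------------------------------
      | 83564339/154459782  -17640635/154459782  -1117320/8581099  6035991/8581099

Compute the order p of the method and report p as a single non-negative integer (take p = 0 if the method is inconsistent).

3

b = (83564339/154459782, -17640635/154459782, -1117320/8581099, 6035991/8581099)
c = (0, 9/5, -1/60, 1)
Ac = (0, 0, 63/25, 823/1170)
Σ b_i: 83564339/154459782·1 + (-17640635/154459782)·1 + (-1117320/8581099)·1 + 6035991/8581099·1 = 1 ✓
b·c: (-17640635/154459782)·9/5 + (-1117320/8581099)·(-1/60) + 6035991/8581099·1 = 1/2 ✓
b·c²: (-17640635/154459782)·81/25 + (-1117320/8581099)·1/3600 + 6035991/8581099·1 = 1/3 ✓
b·Ac: (-1117320/8581099)·63/25 + 6035991/8581099·823/1170 = 1/6 ✓
b·c³: (-17640635/154459782)·729/125 + (-1117320/8581099)·(-1/216000) + 6035991/8581099·1 = 576774779/15445978200 ≠ 1/4 ⇒ order 3.
b·(c∘Ac): (-1117320/8581099)·(-21/500) + 6035991/8581099·823/1170 = 643913551/1287164850 ≠ 1/8
b·Ac²: (-1117320/8581099)·567/125 + 6035991/8581099·87467/70200 = 4414485787/15445978200 ≠ 1/12
b·A²c: 6035991/8581099·(-42/25) = -253511622/214527475 ≠ 1/24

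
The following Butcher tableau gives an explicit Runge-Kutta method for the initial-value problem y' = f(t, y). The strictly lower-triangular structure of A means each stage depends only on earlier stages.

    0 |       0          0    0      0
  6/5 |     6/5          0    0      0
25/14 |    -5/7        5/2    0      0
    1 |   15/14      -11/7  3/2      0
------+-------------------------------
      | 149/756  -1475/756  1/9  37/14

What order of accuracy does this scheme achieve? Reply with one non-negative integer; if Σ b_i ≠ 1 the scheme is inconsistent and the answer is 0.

b = (149/756, -1475/756, 1/9, 37/14)
c = (0, 6/5, 25/14, 1)
Ac = (0, 0, 3, 111/140)
Σ b_i: 149/756·1 + (-1475/756)·1 + 1/9·1 + 37/14·1 = 1 ✓
b·c: (-1475/756)·6/5 + 1/9·25/14 + 37/14·1 = 1/2 ✓
b·c²: (-1475/756)·36/25 + 1/9·625/196 + 37/14·1 = 331/1764 ≠ 1/3 ⇒ order 2.
b·Ac: 1/9·3 + 37/14·111/140 = 14281/5880 ≠ 1/6

2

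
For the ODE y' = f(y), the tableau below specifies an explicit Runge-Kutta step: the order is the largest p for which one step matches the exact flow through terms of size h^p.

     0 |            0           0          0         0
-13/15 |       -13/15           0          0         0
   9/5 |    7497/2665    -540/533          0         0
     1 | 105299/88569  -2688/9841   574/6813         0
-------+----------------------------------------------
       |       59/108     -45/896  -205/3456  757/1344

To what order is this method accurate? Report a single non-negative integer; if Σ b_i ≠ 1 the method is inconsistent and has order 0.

b = (59/108, -45/896, -205/3456, 757/1344)
c = (0, -13/15, 9/5, 1)
Ac = (0, 0, 36/41, 294/757)
Σ b_i: 59/108·1 + (-45/896)·1 + (-205/3456)·1 + 757/1344·1 = 1 ✓
b·c: (-45/896)·(-13/15) + (-205/3456)·9/5 + 757/1344·1 = 1/2 ✓
b·c²: (-45/896)·169/225 + (-205/3456)·81/25 + 757/1344·1 = 1/3 ✓
b·Ac: (-205/3456)·36/41 + 757/1344·294/757 = 1/6 ✓
b·c³: (-45/896)·(-2197/3375) + (-205/3456)·729/125 + 757/1344·1 = 1/4 ✓
b·(c∘Ac): (-205/3456)·324/205 + 757/1344·294/757 = 1/8 ✓
b·Ac²: (-205/3456)·(-156/205) + 757/1344·154/2271 = 1/12 ✓
b·A²c: 757/1344·56/757 = 1/24 ✓; 4 stages ⇒ order 4.

4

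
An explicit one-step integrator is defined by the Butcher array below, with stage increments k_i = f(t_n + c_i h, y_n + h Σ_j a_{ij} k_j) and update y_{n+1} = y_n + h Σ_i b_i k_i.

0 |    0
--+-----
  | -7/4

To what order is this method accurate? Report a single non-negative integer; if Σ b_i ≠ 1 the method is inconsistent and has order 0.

0

b = (-7/4)
c = (0)
Σ b_i: (-7/4)·1 = -7/4 ≠ 1 ⇒ order 0.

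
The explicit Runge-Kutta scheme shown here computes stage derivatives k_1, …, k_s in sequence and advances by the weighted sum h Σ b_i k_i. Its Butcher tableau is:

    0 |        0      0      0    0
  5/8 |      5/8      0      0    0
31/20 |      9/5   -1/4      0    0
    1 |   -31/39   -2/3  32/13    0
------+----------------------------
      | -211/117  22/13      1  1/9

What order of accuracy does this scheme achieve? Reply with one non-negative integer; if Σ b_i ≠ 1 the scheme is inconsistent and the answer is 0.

b = (-211/117, 22/13, 1, 1/9)
c = (0, 5/8, 31/20, 1)
Ac = (0, 0, -5/32, 2651/780)
Σ b_i: (-211/117)·1 + 22/13·1 + 1·1 + 1/9·1 = 1 ✓
b·c: 22/13·5/8 + 1·31/20 + 1/9·1 = 3181/1170 ≠ 1/2 ⇒ order 1.

1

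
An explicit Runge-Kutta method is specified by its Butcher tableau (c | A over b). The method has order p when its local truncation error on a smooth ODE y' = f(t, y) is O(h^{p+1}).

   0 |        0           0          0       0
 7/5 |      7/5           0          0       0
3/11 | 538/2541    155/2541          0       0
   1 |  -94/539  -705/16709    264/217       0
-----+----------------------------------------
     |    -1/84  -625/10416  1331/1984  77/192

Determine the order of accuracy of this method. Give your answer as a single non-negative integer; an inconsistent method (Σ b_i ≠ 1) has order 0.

4

b = (-1/84, -625/10416, 1331/1984, 77/192)
c = (0, 7/5, 3/11, 1)
Ac = (0, 0, 31/363, 3/11)
Σ b_i: (-1/84)·1 + (-625/10416)·1 + 1331/1984·1 + 77/192·1 = 1 ✓
b·c: (-625/10416)·7/5 + 1331/1984·3/11 + 77/192·1 = 1/2 ✓
b·c²: (-625/10416)·49/25 + 1331/1984·9/121 + 77/192·1 = 1/3 ✓
b·Ac: 1331/1984·31/363 + 77/192·3/11 = 1/6 ✓
b·c³: (-625/10416)·343/125 + 1331/1984·27/1331 + 77/192·1 = 1/4 ✓
b·(c∘Ac): 1331/1984·31/1331 + 77/192·3/11 = 1/8 ✓
b·Ac²: 1331/1984·217/1815 + 77/192·3/385 = 1/12 ✓
b·A²c: 77/192·8/77 = 1/24 ✓; 4 stages ⇒ order 4.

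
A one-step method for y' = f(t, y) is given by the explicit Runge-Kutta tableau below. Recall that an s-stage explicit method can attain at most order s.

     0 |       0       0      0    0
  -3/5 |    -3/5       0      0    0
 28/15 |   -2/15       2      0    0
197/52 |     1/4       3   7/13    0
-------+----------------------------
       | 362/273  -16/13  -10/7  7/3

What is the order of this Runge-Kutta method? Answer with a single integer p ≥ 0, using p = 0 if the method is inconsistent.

b = (362/273, -16/13, -10/7, 7/3)
c = (0, -3/5, 28/15, 197/52)
Ac = (0, 0, -6/5, -31/39)
Σ b_i: 362/273·1 + (-16/13)·1 + (-10/7)·1 + 7/3·1 = 1 ✓
b·c: (-16/13)·(-3/5) + (-10/7)·28/15 + 7/3·197/52 = 1797/260 ≠ 1/2 ⇒ order 1.

1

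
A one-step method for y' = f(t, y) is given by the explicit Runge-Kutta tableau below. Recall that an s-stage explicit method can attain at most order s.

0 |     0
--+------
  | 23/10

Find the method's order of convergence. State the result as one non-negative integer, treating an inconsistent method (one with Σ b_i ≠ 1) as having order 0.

0

b = (23/10)
c = (0)
Σ b_i: 23/10·1 = 23/10 ≠ 1 ⇒ order 0.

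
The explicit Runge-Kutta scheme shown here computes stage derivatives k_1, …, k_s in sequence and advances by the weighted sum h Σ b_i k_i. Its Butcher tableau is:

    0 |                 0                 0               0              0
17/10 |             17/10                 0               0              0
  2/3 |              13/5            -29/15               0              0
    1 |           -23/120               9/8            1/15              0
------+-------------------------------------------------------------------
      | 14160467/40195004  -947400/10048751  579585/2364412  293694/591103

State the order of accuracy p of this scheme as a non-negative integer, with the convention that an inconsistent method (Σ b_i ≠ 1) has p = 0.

b = (14160467/40195004, -947400/10048751, 579585/2364412, 293694/591103)
c = (0, 17/10, 2/3, 1)
Ac = (0, 0, -493/150, 1409/720)
Σ b_i: 14160467/40195004·1 + (-947400/10048751)·1 + 579585/2364412·1 + 293694/591103·1 = 1 ✓
b·c: (-947400/10048751)·17/10 + 579585/2364412·2/3 + 293694/591103·1 = 1/2 ✓
b·c²: (-947400/10048751)·289/100 + 579585/2364412·4/9 + 293694/591103·1 = 1/3 ✓
b·Ac: 579585/2364412·(-493/150) + 293694/591103·1409/720 = 1/6 ✓
b·c³: (-947400/10048751)·4913/1000 + 579585/2364412·8/27 + 293694/591103·1 = 2827243/26599635 ≠ 1/4 ⇒ order 3.
b·(c∘Ac): 579585/2364412·(-493/225) + 293694/591103·1409/720 = 30871087/70932360 ≠ 1/8
b·Ac²: 579585/2364412·(-8381/1500) + 293694/591103·70867/21600 = 138591913/531992700 ≠ 1/12
b·A²c: 293694/591103·(-493/2250) = -24131857/221663625 ≠ 1/24

3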